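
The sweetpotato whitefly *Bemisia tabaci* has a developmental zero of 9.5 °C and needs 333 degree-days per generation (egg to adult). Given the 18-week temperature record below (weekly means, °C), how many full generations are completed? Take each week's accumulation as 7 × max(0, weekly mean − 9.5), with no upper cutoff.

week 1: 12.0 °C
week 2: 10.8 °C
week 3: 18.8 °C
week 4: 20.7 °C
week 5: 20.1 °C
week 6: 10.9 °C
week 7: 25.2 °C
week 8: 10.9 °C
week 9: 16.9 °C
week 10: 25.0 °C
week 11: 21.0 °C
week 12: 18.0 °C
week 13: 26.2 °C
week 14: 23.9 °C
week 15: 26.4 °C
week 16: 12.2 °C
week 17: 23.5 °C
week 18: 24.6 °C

Weekly DD (7 × max(0, T̄ − 9.5)): 17.5, 9.1, 65.1, 78.4, 74.2, 9.8, 109.9, 9.8, 51.8, 108.5, 80.5, 59.5, 116.9, 100.8, 118.3, 18.9, 98.0, 105.7.
Season total = 1232.7 DD.
Complete generations = ⌊1232.7 / 333⌋ = 3.

3 generations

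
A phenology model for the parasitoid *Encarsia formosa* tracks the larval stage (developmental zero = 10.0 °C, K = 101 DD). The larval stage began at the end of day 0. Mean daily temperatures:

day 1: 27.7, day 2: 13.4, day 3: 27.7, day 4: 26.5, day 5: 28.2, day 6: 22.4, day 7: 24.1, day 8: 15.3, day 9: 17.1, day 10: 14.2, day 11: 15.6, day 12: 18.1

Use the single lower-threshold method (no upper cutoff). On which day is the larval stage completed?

Daily DD above 10.0 °C: 17.7, 3.4, 17.7, 16.5, 18.2, 12.4, 14.1, 5.3, 7.1, 4.2, 5.6, 8.1.
Cumulative: 17.7, 21.1, 38.8, 55.3, 73.5, 85.9, 100.0, 105.3, 112.4, 116.6, 122.2, 130.3.
The total first reaches 101 DD on day 8.

day 8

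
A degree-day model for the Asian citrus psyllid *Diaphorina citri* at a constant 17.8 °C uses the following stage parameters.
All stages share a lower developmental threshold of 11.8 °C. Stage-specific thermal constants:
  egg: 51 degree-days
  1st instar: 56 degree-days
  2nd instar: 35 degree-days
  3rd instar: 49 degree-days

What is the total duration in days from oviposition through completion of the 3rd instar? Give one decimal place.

31.8 days

Daily accumulation at 17.8 °C = 17.8 − 11.8 = 6.0 DD/day.
Total K = 51 + 56 + 35 + 49 = 191 DD.
Total duration = 191 / 6.0 = 31.833 ≈ 31.8 days.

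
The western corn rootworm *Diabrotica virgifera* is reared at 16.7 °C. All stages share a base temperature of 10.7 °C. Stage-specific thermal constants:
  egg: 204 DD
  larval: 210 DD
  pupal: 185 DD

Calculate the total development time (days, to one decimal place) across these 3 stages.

Daily accumulation at 16.7 °C = 16.7 − 10.7 = 6.0 DD/day.
Total K = 204 + 210 + 185 = 599 DD.
Total duration = 599 / 6.0 = 99.833 ≈ 99.8 days.

99.8 days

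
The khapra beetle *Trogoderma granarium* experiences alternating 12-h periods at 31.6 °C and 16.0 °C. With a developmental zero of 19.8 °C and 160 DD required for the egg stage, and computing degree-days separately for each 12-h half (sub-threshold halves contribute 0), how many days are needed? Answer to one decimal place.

Day half: max(0, 31.6 − 19.8) × 0.5 = 11.8 × 0.5 = 5.90 DD.
Night half: max(0, 16.0 − 19.8) × 0.5 = 0.0 × 0.5 = 0.00 DD.
Per 24 h: 5.90 DD/day.
Duration = 160 / 5.90 = 27.119 ≈ 27.1 days.

27.1 days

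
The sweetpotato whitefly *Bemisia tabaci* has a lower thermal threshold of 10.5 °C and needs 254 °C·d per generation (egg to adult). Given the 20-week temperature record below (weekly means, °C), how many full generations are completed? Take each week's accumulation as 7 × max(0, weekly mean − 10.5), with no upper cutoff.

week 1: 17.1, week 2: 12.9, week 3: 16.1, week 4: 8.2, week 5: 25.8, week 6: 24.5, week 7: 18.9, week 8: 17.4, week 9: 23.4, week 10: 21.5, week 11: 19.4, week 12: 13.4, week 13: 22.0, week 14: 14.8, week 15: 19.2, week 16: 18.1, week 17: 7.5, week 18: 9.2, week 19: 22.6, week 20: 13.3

Weekly DD (7 × max(0, T̄ − 10.5)): 46.2, 16.8, 39.2, 0.0, 107.1, 98.0, 58.8, 48.3, 90.3, 77.0, 62.3, 20.3, 80.5, 30.1, 60.9, 53.2, 0.0, 0.0, 84.7, 19.6.
Season total = 993.3 DD.
Complete generations = ⌊993.3 / 254⌋ = 3.

3 generations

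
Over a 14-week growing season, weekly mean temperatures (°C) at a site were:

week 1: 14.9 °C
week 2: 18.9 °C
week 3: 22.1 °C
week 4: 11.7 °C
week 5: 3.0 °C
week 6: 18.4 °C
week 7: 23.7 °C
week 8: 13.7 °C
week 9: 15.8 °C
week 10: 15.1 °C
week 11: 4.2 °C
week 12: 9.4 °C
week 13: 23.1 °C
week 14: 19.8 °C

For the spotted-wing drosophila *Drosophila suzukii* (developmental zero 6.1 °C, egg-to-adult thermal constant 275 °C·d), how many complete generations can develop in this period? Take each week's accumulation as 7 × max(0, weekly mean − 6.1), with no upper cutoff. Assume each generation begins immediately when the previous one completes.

Weekly DD (7 × max(0, T̄ − 6.1)): 61.6, 89.6, 112.0, 39.2, 0.0, 86.1, 123.2, 53.2, 67.9, 63.0, 0.0, 23.1, 119.0, 95.9.
Season total = 933.8 DD.
Complete generations = ⌊933.8 / 275⌋ = 3.

3 generations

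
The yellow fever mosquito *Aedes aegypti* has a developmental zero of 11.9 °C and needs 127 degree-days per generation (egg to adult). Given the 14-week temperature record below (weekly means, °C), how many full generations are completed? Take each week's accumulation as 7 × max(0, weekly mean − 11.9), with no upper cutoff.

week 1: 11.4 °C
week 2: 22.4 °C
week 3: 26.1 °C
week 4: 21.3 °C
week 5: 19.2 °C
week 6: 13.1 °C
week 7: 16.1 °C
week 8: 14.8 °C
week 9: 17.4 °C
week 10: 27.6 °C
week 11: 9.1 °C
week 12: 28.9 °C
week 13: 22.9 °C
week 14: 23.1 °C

6 generations

Weekly DD (7 × max(0, T̄ − 11.9)): 0.0, 73.5, 99.4, 65.8, 51.1, 8.4, 29.4, 20.3, 38.5, 109.9, 0.0, 119.0, 77.0, 78.4.
Season total = 770.7 DD.
Complete generations = ⌊770.7 / 127⌋ = 6.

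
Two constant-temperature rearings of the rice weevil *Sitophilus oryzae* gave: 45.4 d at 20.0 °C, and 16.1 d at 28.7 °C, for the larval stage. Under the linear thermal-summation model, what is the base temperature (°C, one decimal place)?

15.2 °C

Linear rate model ⇒ the product D·(T − T_b) is constant across temperatures.
45.4·(20.0 − T_b) = 16.1·(28.7 − T_b)
T_b = (45.4·20.0 − 16.1·28.7) / (45.4 − 16.1) = 445.93 / 29.3 = 15.219 °C ≈ 15.2 °C.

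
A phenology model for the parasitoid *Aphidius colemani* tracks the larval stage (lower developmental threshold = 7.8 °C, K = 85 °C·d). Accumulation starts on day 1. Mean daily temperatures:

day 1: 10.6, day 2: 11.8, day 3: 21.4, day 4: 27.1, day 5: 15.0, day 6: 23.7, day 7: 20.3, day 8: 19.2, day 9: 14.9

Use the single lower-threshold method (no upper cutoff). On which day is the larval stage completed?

day 8

Daily DD above 7.8 °C: 2.8, 4.0, 13.6, 19.3, 7.2, 15.9, 12.5, 11.4, 7.1.
Cumulative: 2.8, 6.8, 20.4, 39.7, 46.9, 62.8, 75.3, 86.7, 93.8.
The total first reaches 85 DD on day 8.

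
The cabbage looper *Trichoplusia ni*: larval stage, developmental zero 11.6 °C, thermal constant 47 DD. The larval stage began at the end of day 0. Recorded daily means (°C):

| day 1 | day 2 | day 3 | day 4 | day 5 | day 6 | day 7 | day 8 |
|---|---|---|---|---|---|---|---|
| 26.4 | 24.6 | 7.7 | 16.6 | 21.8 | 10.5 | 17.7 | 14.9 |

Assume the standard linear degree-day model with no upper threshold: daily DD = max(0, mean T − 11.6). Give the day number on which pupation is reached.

Daily DD above 11.6 °C: 14.8, 13.0, 0.0, 5.0, 10.2, 0.0, 6.1, 3.3.
Cumulative: 14.8, 27.8, 27.8, 32.8, 43.0, 43.0, 49.1, 52.4.
The total first reaches 47 DD on day 7.

day 7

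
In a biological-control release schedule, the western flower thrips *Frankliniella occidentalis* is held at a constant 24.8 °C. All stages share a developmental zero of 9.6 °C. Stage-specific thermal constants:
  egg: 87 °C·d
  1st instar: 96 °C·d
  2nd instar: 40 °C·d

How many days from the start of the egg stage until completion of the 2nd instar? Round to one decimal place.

14.7 days

Daily accumulation at 24.8 °C = 24.8 − 9.6 = 15.2 DD/day.
Total K = 87 + 96 + 40 = 223 DD.
Total duration = 223 / 15.2 = 14.671 ≈ 14.7 days.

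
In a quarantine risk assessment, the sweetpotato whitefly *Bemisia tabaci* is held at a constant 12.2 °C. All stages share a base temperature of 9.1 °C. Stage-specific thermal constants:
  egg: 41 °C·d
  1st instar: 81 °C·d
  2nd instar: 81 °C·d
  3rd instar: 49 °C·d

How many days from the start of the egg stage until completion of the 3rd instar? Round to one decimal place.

Daily accumulation at 12.2 °C = 12.2 − 9.1 = 3.1 DD/day.
Total K = 41 + 81 + 81 + 49 = 252 DD.
Total duration = 252 / 3.1 = 81.290 ≈ 81.3 days.

81.3 days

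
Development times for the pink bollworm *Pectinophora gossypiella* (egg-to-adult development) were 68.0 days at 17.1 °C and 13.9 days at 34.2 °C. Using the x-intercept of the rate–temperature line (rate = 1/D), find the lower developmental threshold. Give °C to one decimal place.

Under the model K = D·(T − T_b), so D₁·(T₁ − T_b) = D₂·(T₂ − T_b).
68.0·(17.1 − T_b) = 13.9·(34.2 − T_b)
T_b = (68.0·17.1 − 13.9·34.2) / (68.0 − 13.9) = 687.42 / 54.1 = 12.706 °C ≈ 12.7 °C.

12.7 °C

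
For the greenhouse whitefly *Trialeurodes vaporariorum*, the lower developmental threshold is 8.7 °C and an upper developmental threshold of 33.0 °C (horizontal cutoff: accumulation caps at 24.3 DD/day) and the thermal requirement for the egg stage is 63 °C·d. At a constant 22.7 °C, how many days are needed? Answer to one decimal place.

4.5 days

Daily accumulation = 22.7 − 8.7 = 14.0 DD/day.
Duration = 63 / 14.0 = 4.500 ≈ 4.5 days.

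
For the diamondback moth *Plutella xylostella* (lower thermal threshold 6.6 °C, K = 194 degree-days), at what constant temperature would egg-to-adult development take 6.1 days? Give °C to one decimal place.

Required daily accumulation = 194 / 6.1 = 31.803 DD/day.
T = T_base + 31.803 = 6.6 + 31.803 = 38.403 ≈ 38.4 °C.

38.4 °C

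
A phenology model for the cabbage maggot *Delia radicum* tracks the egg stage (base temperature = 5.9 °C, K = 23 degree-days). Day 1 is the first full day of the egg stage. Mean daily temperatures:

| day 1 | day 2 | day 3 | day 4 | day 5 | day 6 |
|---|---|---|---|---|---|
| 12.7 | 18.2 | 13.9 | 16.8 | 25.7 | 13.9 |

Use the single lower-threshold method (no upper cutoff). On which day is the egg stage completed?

Daily DD above 5.9 °C: 6.8, 12.3, 8.0, 10.9, 19.8, 8.0.
Cumulative: 6.8, 19.1, 27.1, 38.0, 57.8, 65.8.
The total first reaches 23 DD on day 3.

day 3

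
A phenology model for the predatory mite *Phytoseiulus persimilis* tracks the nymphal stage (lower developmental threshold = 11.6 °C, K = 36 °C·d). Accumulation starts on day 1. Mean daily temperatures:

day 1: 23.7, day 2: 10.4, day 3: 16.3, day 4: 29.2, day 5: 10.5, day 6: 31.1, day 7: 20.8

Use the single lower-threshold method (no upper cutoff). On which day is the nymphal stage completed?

day 6

Daily DD above 11.6 °C: 12.1, 0.0, 4.7, 17.6, 0.0, 19.5, 9.2.
Cumulative: 12.1, 12.1, 16.8, 34.4, 34.4, 53.9, 63.1.
The total first reaches 36 DD on day 6.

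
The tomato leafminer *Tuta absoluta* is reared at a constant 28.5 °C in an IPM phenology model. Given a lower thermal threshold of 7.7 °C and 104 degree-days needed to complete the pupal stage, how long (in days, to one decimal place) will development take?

Daily accumulation = 28.5 − 7.7 = 20.8 DD/day.
Duration = 104 / 20.8 = 5.000 ≈ 5.0 days.

5.0 days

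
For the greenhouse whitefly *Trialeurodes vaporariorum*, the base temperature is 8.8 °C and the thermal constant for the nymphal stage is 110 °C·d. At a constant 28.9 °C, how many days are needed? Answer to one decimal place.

Daily accumulation = 28.9 − 8.8 = 20.1 DD/day.
Duration = 110 / 20.1 = 5.473 ≈ 5.5 days.

5.5 days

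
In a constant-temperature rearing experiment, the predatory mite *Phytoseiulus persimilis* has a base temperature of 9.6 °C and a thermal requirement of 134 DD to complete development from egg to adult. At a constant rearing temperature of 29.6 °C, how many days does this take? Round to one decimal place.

Daily accumulation = 29.6 − 9.6 = 20.0 DD/day.
Duration = 134 / 20.0 = 6.700 ≈ 6.7 days.

6.7 days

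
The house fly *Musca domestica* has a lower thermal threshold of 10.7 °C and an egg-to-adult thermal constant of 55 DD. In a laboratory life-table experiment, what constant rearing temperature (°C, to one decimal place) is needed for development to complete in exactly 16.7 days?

14.0 °C

Required daily accumulation = 55 / 16.7 = 3.293 DD/day.
T = T_base + 3.293 = 10.7 + 3.293 = 13.993 ≈ 14.0 °C.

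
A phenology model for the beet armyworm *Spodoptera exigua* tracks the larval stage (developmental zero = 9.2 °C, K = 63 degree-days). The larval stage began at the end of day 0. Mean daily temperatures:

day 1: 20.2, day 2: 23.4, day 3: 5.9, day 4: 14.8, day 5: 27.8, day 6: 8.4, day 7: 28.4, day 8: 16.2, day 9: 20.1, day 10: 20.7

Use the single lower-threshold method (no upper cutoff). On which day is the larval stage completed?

day 7

Daily DD above 9.2 °C: 11.0, 14.2, 0.0, 5.6, 18.6, 0.0, 19.2, 7.0, 10.9, 11.5.
Cumulative: 11.0, 25.2, 25.2, 30.8, 49.4, 49.4, 68.6, 75.6, 86.5, 98.0.
The total first reaches 63 DD on day 7.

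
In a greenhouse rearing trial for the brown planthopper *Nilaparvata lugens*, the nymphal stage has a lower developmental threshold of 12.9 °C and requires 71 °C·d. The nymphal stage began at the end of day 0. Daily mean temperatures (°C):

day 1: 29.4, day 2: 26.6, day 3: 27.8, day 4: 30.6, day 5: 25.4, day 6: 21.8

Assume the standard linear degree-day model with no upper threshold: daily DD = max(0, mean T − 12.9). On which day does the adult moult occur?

Daily DD above 12.9 °C: 16.5, 13.7, 14.9, 17.7, 12.5, 8.9.
Cumulative: 16.5, 30.2, 45.1, 62.8, 75.3, 84.2.
The total first reaches 71 DD on day 5.

day 5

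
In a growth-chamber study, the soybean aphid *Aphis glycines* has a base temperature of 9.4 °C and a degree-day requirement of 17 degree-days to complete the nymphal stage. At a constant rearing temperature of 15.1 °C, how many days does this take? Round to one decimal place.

Daily accumulation = 15.1 − 9.4 = 5.7 DD/day.
Duration = 17 / 5.7 = 2.982 ≈ 3.0 days.

3.0 days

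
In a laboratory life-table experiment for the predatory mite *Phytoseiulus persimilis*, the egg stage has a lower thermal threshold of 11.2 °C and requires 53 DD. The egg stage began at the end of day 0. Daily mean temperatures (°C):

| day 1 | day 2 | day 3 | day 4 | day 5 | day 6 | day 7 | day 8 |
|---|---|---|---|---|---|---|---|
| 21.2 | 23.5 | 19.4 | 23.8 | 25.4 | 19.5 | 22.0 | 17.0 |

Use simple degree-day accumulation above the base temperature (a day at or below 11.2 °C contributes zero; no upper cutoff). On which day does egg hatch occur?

day 5

Daily DD above 11.2 °C: 10.0, 12.3, 8.2, 12.6, 14.2, 8.3, 10.8, 5.8.
Cumulative: 10.0, 22.3, 30.5, 43.1, 57.3, 65.6, 76.4, 82.2.
The total first reaches 53 DD on day 5.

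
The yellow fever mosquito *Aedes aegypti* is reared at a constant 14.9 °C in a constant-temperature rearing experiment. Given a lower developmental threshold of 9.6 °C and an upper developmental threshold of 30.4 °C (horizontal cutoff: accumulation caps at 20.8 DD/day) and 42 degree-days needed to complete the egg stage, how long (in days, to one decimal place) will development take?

Daily accumulation = 14.9 − 9.6 = 5.3 DD/day.
Duration = 42 / 5.3 = 7.925 ≈ 7.9 days.

7.9 days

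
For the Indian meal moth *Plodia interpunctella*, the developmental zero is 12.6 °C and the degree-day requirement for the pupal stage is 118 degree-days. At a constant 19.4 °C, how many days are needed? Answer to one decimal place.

Daily accumulation = 19.4 − 12.6 = 6.8 DD/day.
Duration = 118 / 6.8 = 17.353 ≈ 17.4 days.

17.4 days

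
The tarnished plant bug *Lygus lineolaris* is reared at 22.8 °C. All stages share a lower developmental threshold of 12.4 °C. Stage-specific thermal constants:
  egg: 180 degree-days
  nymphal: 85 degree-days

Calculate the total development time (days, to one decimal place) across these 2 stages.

25.5 days

Daily accumulation at 22.8 °C = 22.8 − 12.4 = 10.4 DD/day.
Total K = 180 + 85 = 265 DD.
Total duration = 265 / 10.4 = 25.481 ≈ 25.5 days.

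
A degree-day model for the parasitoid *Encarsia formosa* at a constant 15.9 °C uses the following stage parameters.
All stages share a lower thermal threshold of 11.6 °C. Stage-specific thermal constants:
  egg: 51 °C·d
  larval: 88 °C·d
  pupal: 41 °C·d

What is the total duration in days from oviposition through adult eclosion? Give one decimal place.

Daily accumulation at 15.9 °C = 15.9 − 11.6 = 4.3 DD/day.
Total K = 51 + 88 + 41 = 180 DD.
Total duration = 180 / 4.3 = 41.860 ≈ 41.9 days.

41.9 days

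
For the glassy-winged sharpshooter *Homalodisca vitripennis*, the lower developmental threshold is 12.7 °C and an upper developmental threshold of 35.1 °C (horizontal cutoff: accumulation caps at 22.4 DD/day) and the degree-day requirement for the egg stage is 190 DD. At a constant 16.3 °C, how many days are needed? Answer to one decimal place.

Daily accumulation = 16.3 − 12.7 = 3.6 DD/day.
Duration = 190 / 3.6 = 52.778 ≈ 52.8 days.

52.8 days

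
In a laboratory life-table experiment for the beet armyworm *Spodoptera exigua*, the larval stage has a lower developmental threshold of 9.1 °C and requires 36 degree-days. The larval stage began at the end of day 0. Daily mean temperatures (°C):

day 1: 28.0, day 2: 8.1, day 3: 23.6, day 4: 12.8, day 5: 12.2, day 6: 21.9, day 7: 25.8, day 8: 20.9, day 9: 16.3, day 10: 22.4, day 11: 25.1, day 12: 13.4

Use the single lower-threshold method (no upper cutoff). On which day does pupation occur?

Daily DD above 9.1 °C: 18.9, 0.0, 14.5, 3.7, 3.1, 12.8, 16.7, 11.8, 7.2, 13.3, 16.0, 4.3.
Cumulative: 18.9, 18.9, 33.4, 37.1, 40.2, 53.0, 69.7, 81.5, 88.7, 102.0, 118.0, 122.3.
The total first reaches 36 DD on day 4.

day 4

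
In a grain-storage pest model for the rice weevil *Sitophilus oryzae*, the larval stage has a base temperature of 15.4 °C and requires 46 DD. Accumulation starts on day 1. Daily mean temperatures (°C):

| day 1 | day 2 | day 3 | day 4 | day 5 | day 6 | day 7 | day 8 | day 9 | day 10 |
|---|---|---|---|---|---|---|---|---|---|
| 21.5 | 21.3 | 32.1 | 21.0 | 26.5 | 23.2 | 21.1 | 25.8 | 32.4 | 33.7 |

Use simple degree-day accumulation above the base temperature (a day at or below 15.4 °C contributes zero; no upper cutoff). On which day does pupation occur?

day 6

Daily DD above 15.4 °C: 6.1, 5.9, 16.7, 5.6, 11.1, 7.8, 5.7, 10.4, 17.0, 18.3.
Cumulative: 6.1, 12.0, 28.7, 34.3, 45.4, 53.2, 58.9, 69.3, 86.3, 104.6.
The total first reaches 46 DD on day 6.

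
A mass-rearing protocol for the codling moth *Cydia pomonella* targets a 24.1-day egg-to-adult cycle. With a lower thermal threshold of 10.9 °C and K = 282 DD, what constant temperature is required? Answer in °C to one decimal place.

22.6 °C

Required daily accumulation = 282 / 24.1 = 11.701 DD/day.
T = T_base + 11.701 = 10.9 + 11.701 = 22.601 ≈ 22.6 °C.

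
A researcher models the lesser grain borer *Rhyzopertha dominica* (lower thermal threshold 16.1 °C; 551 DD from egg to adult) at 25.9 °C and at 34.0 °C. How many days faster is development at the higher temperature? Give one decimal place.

At 25.9 °C: 551 / (25.9 − 16.1) = 551 / 9.8 = 56.224 d.
At 34.0 °C: 551 / (34.0 − 16.1) = 551 / 17.9 = 30.782 d.
Difference = |56.224 − 30.782| = 25.442 ≈ 25.4 days.

25.4 days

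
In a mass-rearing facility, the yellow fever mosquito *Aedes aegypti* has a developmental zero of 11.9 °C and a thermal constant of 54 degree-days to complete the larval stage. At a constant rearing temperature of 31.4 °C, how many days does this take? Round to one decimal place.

2.8 days

Daily accumulation = 31.4 − 11.9 = 19.5 DD/day.
Duration = 54 / 19.5 = 2.769 ≈ 2.8 days.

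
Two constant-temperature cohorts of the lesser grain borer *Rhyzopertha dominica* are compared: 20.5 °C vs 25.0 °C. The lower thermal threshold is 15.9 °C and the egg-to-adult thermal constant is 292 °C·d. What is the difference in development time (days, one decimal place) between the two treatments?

31.4 days

At 20.5 °C: 292 / (20.5 − 15.9) = 292 / 4.6 = 63.478 d.
At 25.0 °C: 292 / (25.0 − 15.9) = 292 / 9.1 = 32.088 d.
Difference = |63.478 − 32.088| = 31.390 ≈ 31.4 days.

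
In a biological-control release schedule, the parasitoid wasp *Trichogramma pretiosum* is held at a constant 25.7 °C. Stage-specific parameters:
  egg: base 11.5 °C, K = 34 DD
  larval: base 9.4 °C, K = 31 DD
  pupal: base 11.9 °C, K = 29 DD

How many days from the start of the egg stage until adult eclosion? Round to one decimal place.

6.4 days

egg: 34 / (25.7 − 11.5) = 34 / 14.2 = 2.394 d.
larval: 31 / (25.7 − 9.4) = 31 / 16.3 = 1.902 d.
pupal: 29 / (25.7 − 11.9) = 29 / 13.8 = 2.101 d.
Sum = 6.398 ≈ 6.4 days.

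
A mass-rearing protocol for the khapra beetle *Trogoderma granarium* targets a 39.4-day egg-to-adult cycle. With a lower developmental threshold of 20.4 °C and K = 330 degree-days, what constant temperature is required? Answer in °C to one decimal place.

Required daily accumulation = 330 / 39.4 = 8.376 DD/day.
T = T_base + 8.376 = 20.4 + 8.376 = 28.776 ≈ 28.8 °C.

28.8 °C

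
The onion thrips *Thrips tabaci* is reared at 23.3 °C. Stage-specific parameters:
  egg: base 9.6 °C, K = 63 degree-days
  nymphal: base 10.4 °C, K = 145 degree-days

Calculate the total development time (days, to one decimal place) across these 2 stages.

egg: 63 / (23.3 − 9.6) = 63 / 13.7 = 4.599 d.
nymphal: 145 / (23.3 − 10.4) = 145 / 12.9 = 11.240 d.
Sum = 15.839 ≈ 15.8 days.

15.8 days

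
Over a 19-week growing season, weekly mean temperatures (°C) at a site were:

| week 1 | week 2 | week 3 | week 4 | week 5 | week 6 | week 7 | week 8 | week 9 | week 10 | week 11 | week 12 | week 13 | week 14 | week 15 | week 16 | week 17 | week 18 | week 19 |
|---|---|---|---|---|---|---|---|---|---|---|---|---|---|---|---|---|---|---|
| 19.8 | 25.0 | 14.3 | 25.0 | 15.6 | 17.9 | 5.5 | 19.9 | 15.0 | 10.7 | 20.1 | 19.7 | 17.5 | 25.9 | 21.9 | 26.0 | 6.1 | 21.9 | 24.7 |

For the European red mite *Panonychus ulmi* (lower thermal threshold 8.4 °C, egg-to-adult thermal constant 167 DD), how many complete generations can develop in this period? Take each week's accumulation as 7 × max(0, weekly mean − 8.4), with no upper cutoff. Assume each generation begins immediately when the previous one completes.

8 generations

Weekly DD (7 × max(0, T̄ − 8.4)): 79.8, 116.2, 41.3, 116.2, 50.4, 66.5, 0.0, 80.5, 46.2, 16.1, 81.9, 79.1, 63.7, 122.5, 94.5, 123.2, 0.0, 94.5, 114.1.
Season total = 1386.7 DD.
Complete generations = ⌊1386.7 / 167⌋ = 8.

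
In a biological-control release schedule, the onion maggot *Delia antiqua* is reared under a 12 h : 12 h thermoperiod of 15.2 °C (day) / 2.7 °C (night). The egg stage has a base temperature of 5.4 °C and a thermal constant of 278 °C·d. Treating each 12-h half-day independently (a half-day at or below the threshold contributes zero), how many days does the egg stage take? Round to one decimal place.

56.7 days

Day half: max(0, 15.2 − 5.4) × 0.5 = 9.8 × 0.5 = 4.90 DD.
Night half: max(0, 2.7 − 5.4) × 0.5 = 0.0 × 0.5 = 0.00 DD.
Per 24 h: 4.90 DD/day.
Duration = 278 / 4.90 = 56.735 ≈ 56.7 days.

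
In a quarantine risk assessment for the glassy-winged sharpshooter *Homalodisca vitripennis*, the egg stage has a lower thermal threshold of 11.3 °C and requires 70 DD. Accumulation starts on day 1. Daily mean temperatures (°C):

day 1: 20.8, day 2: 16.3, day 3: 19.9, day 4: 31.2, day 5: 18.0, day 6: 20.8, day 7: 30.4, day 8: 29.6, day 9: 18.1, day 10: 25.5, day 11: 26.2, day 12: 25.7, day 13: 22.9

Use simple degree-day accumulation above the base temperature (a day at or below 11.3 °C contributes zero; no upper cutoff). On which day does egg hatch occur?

day 7

Daily DD above 11.3 °C: 9.5, 5.0, 8.6, 19.9, 6.7, 9.5, 19.1, 18.3, 6.8, 14.2, 14.9, 14.4, 11.6.
Cumulative: 9.5, 14.5, 23.1, 43.0, 49.7, 59.2, 78.3, 96.6, 103.4, 117.6, 132.5, 146.9, 158.5.
The total first reaches 70 DD on day 7.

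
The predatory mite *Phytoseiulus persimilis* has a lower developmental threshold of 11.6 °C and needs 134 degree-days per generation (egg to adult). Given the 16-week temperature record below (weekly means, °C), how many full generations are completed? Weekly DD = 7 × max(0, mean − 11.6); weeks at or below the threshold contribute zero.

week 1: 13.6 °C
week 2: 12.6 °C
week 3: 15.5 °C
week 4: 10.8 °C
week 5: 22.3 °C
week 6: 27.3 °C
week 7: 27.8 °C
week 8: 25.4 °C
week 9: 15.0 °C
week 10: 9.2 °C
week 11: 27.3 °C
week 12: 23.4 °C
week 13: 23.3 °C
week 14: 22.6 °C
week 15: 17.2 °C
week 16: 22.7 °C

Weekly DD (7 × max(0, T̄ − 11.6)): 14.0, 7.0, 27.3, 0.0, 74.9, 109.9, 113.4, 96.6, 23.8, 0.0, 109.9, 82.6, 81.9, 77.0, 39.2, 77.7.
Season total = 935.2 DD.
Complete generations = ⌊935.2 / 134⌋ = 6.

6 generations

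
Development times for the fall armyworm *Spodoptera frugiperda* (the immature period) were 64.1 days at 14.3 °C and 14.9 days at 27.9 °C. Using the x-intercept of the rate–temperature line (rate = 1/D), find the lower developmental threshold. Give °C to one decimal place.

Equal thermal constants: D₁(T₁ − T_b) = D₂(T₂ − T_b).
64.1·(14.3 − T_b) = 14.9·(27.9 − T_b)
T_b = (64.1·14.3 − 14.9·27.9) / (64.1 − 14.9) = 500.92 / 49.2 = 10.181 °C ≈ 10.2 °C.

10.2 °C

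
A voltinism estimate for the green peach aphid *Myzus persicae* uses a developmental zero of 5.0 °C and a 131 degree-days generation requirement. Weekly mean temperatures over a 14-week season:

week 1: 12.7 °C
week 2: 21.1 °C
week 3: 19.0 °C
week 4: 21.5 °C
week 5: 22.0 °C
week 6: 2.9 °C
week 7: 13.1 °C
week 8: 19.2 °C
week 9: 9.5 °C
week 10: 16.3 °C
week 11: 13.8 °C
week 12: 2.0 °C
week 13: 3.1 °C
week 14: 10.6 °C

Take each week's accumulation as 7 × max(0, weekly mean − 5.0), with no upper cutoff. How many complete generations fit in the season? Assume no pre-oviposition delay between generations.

6 generations

Weekly DD (7 × max(0, T̄ − 5.0)): 53.9, 112.7, 98.0, 115.5, 119.0, 0.0, 56.7, 99.4, 31.5, 79.1, 61.6, 0.0, 0.0, 39.2.
Season total = 866.6 DD.
Complete generations = ⌊866.6 / 131⌋ = 6.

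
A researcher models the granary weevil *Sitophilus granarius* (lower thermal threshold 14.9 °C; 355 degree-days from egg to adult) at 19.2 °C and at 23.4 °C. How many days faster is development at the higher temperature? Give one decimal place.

40.8 days

At 19.2 °C: 355 / (19.2 − 14.9) = 355 / 4.3 = 82.558 d.
At 23.4 °C: 355 / (23.4 − 14.9) = 355 / 8.5 = 41.765 d.
Difference = |82.558 − 41.765| = 40.793 ≈ 40.8 days.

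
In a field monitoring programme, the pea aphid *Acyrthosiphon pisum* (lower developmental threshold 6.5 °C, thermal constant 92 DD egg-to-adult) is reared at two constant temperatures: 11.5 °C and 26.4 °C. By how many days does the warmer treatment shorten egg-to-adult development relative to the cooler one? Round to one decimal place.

At 11.5 °C: 92 / (11.5 − 6.5) = 92 / 5.0 = 18.400 d.
At 26.4 °C: 92 / (26.4 − 6.5) = 92 / 19.9 = 4.623 d.
Difference = |18.400 − 4.623| = 13.777 ≈ 13.8 days.

13.8 days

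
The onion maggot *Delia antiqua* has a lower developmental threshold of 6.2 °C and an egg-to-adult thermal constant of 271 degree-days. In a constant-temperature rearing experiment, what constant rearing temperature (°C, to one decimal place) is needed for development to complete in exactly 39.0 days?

13.1 °C

Required daily accumulation = 271 / 39.0 = 6.949 DD/day.
T = T_base + 6.949 = 6.2 + 6.949 = 13.149 ≈ 13.1 °C.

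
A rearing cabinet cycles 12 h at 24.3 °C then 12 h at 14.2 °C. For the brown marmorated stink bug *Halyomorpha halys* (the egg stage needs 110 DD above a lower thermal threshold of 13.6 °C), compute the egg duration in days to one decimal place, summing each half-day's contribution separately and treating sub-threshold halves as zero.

Day half: max(0, 24.3 − 13.6) × 0.5 = 10.7 × 0.5 = 5.35 DD.
Night half: max(0, 14.2 − 13.6) × 0.5 = 0.6 × 0.5 = 0.30 DD.
Per 24 h: 5.65 DD/day.
Duration = 110 / 5.65 = 19.469 ≈ 19.5 days.

19.5 days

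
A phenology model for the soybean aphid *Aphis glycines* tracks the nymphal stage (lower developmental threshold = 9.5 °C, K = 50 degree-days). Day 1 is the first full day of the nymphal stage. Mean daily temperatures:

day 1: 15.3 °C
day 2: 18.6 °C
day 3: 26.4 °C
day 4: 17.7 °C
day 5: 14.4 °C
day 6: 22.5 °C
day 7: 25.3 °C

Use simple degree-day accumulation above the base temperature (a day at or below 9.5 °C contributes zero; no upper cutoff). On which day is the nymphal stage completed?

day 6

Daily DD above 9.5 °C: 5.8, 9.1, 16.9, 8.2, 4.9, 13.0, 15.8.
Cumulative: 5.8, 14.9, 31.8, 40.0, 44.9, 57.9, 73.7.
The total first reaches 50 DD on day 6.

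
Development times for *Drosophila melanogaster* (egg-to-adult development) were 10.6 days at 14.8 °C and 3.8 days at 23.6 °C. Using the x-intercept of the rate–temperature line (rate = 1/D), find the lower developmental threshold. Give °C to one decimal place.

Under the model K = D·(T − T_b), so D₁·(T₁ − T_b) = D₂·(T₂ − T_b).
10.6·(14.8 − T_b) = 3.8·(23.6 − T_b)
T_b = (10.6·14.8 − 3.8·23.6) / (10.6 − 3.8) = 67.20 / 6.8 = 9.882 °C ≈ 9.9 °C.

9.9 °C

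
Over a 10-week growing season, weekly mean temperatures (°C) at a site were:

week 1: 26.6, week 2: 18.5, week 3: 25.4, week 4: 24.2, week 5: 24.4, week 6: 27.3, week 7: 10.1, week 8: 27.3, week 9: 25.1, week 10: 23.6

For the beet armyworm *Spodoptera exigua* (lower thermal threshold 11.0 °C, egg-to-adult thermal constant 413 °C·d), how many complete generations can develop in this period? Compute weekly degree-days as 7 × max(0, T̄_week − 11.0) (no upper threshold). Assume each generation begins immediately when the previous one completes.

Weekly DD (7 × max(0, T̄ − 11.0)): 109.2, 52.5, 100.8, 92.4, 93.8, 114.1, 0.0, 114.1, 98.7, 88.2.
Season total = 863.8 DD.
Complete generations = ⌊863.8 / 413⌋ = 2.

2 generations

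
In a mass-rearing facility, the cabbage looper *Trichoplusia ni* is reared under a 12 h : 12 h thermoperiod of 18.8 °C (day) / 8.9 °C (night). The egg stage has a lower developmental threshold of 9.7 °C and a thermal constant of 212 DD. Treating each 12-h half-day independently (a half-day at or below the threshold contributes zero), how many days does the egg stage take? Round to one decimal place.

Day half: max(0, 18.8 − 9.7) × 0.5 = 9.1 × 0.5 = 4.55 DD.
Night half: max(0, 8.9 − 9.7) × 0.5 = 0.0 × 0.5 = 0.00 DD.
Per 24 h: 4.55 DD/day.
Duration = 212 / 4.55 = 46.593 ≈ 46.6 days.

46.6 days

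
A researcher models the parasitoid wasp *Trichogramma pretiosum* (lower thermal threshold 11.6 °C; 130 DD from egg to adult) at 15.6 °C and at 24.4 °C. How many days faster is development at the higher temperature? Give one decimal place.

22.3 days

At 15.6 °C: 130 / (15.6 − 11.6) = 130 / 4.0 = 32.500 d.
At 24.4 °C: 130 / (24.4 − 11.6) = 130 / 12.8 = 10.156 d.
Difference = |32.500 − 10.156| = 22.344 ≈ 22.3 days.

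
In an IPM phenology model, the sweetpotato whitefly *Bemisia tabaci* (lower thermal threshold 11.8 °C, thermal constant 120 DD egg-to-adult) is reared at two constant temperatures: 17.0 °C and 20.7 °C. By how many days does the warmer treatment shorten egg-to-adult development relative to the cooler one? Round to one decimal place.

At 17.0 °C: 120 / (17.0 − 11.8) = 120 / 5.2 = 23.077 d.
At 20.7 °C: 120 / (20.7 − 11.8) = 120 / 8.9 = 13.483 d.
Difference = |23.077 − 13.483| = 9.594 ≈ 9.6 days.

9.6 days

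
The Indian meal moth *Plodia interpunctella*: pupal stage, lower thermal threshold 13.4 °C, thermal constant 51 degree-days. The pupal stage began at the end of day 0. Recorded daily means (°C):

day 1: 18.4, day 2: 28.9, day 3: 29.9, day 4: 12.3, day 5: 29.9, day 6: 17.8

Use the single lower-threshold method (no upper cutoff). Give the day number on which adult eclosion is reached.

Daily DD above 13.4 °C: 5.0, 15.5, 16.5, 0.0, 16.5, 4.4.
Cumulative: 5.0, 20.5, 37.0, 37.0, 53.5, 57.9.
The total first reaches 51 DD on day 5.

day 5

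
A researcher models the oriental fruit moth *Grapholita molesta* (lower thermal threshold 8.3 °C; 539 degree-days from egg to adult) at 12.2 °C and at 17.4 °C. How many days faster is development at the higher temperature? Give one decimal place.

At 12.2 °C: 539 / (12.2 − 8.3) = 539 / 3.9 = 138.205 d.
At 17.4 °C: 539 / (17.4 − 8.3) = 539 / 9.1 = 59.231 d.
Difference = |138.205 − 59.231| = 78.974 ≈ 79.0 days.

79.0 days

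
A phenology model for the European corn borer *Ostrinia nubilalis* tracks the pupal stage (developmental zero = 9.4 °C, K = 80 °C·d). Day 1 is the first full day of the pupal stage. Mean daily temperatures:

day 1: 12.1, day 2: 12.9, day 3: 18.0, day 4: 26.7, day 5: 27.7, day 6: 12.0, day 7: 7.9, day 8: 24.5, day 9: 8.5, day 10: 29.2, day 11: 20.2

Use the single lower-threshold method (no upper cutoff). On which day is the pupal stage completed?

day 10

Daily DD above 9.4 °C: 2.7, 3.5, 8.6, 17.3, 18.3, 2.6, 0.0, 15.1, 0.0, 19.8, 10.8.
Cumulative: 2.7, 6.2, 14.8, 32.1, 50.4, 53.0, 53.0, 68.1, 68.1, 87.9, 98.7.
The total first reaches 80 DD on day 10.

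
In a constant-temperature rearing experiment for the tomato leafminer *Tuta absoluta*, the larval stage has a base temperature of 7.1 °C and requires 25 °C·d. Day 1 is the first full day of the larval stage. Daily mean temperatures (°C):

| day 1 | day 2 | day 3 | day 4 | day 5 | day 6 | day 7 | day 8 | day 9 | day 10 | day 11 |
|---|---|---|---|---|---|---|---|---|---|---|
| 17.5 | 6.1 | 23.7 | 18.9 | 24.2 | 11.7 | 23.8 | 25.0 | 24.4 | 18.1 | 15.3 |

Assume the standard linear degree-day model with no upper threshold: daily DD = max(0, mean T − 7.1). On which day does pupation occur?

day 3

Daily DD above 7.1 °C: 10.4, 0.0, 16.6, 11.8, 17.1, 4.6, 16.7, 17.9, 17.3, 11.0, 8.2.
Cumulative: 10.4, 10.4, 27.0, 38.8, 55.9, 60.5, 77.2, 95.1, 112.4, 123.4, 131.6.
The total first reaches 25 DD on day 3.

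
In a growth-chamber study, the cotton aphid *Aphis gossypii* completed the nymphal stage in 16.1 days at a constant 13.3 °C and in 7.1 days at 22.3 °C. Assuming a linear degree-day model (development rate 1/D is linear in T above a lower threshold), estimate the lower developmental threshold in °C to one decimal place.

6.2 °C

Linear rate model ⇒ the product D·(T − T_b) is constant across temperatures.
16.1·(13.3 − T_b) = 7.1·(22.3 − T_b)
T_b = (16.1·13.3 − 7.1·22.3) / (16.1 − 7.1) = 55.80 / 9.0 = 6.200 °C ≈ 6.2 °C.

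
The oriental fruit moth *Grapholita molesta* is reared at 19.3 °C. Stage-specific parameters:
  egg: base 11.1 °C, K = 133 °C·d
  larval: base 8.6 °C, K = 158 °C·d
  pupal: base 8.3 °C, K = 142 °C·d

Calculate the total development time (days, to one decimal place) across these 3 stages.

43.9 days

egg: 133 / (19.3 − 11.1) = 133 / 8.2 = 16.220 d.
larval: 158 / (19.3 − 8.6) = 158 / 10.7 = 14.766 d.
pupal: 142 / (19.3 − 8.3) = 142 / 11.0 = 12.909 d.
Sum = 43.895 ≈ 43.9 days.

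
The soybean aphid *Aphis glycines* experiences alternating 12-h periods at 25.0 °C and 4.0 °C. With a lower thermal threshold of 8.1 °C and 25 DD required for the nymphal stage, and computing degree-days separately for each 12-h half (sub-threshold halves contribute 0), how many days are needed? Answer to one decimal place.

3.0 days

Day half: max(0, 25.0 − 8.1) × 0.5 = 16.9 × 0.5 = 8.45 DD.
Night half: max(0, 4.0 − 8.1) × 0.5 = 0.0 × 0.5 = 0.00 DD.
Per 24 h: 8.45 DD/day.
Duration = 25 / 8.45 = 2.959 ≈ 3.0 days.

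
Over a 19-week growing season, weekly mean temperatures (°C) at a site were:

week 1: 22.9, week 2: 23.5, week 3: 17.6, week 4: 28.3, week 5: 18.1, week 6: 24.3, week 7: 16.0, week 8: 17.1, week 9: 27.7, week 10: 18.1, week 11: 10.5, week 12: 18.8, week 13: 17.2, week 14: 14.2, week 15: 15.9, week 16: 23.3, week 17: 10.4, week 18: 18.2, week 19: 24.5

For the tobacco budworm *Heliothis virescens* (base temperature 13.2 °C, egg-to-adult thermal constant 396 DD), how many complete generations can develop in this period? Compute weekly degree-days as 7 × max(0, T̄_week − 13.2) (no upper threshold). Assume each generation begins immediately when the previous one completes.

2 generations

Weekly DD (7 × max(0, T̄ − 13.2)): 67.9, 72.1, 30.8, 105.7, 34.3, 77.7, 19.6, 27.3, 101.5, 34.3, 0.0, 39.2, 28.0, 7.0, 18.9, 70.7, 0.0, 35.0, 79.1.
Season total = 849.1 DD.
Complete generations = ⌊849.1 / 396⌋ = 2.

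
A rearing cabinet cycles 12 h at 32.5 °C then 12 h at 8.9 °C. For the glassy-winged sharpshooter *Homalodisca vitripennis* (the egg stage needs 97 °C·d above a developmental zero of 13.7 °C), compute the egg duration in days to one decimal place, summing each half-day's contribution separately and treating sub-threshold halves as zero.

10.3 days

Day half: max(0, 32.5 − 13.7) × 0.5 = 18.8 × 0.5 = 9.40 DD.
Night half: max(0, 8.9 − 13.7) × 0.5 = 0.0 × 0.5 = 0.00 DD.
Per 24 h: 9.40 DD/day.
Duration = 97 / 9.40 = 10.319 ≈ 10.3 days.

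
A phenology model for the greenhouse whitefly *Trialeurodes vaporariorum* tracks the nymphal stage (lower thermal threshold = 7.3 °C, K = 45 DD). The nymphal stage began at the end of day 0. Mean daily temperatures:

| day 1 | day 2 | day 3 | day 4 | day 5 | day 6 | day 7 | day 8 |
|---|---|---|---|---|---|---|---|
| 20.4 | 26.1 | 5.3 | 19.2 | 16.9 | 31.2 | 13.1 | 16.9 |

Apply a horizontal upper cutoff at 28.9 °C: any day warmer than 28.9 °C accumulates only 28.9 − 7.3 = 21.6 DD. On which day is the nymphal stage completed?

day 5

Daily DD above 7.3 °C (capped at 21.6): 13.1, 18.8, 0.0, 11.9, 9.6, 21.6, 5.8, 9.6.
Cumulative: 13.1, 31.9, 31.9, 43.8, 53.4, 75.0, 80.8, 90.4.
The total first reaches 45 DD on day 5.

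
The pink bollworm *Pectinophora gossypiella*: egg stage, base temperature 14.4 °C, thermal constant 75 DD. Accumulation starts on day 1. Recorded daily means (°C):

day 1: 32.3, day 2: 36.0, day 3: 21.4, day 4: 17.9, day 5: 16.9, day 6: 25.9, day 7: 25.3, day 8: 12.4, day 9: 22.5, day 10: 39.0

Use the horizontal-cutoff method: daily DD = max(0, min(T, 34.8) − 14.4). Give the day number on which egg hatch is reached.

Daily DD above 14.4 °C (capped at 20.4): 17.9, 20.4, 7.0, 3.5, 2.5, 11.5, 10.9, 0.0, 8.1, 20.4.
Cumulative: 17.9, 38.3, 45.3, 48.8, 51.3, 62.8, 73.7, 73.7, 81.8, 102.2.
The total first reaches 75 DD on day 9.

day 9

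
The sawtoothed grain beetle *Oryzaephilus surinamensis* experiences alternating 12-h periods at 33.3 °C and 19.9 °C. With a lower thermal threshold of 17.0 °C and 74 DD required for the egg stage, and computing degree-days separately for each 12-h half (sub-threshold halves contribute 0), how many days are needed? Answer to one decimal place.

Day half: max(0, 33.3 − 17.0) × 0.5 = 16.3 × 0.5 = 8.15 DD.
Night half: max(0, 19.9 − 17.0) × 0.5 = 2.9 × 0.5 = 1.45 DD.
Per 24 h: 9.60 DD/day.
Duration = 74 / 9.60 = 7.708 ≈ 7.7 days.

7.7 days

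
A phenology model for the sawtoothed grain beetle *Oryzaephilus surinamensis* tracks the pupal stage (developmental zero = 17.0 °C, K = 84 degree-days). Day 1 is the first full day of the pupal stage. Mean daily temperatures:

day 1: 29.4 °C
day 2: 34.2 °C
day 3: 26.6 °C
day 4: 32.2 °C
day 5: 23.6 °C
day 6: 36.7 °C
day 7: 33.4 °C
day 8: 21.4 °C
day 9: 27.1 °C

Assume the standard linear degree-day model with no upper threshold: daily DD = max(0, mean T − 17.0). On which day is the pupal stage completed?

Daily DD above 17.0 °C: 12.4, 17.2, 9.6, 15.2, 6.6, 19.7, 16.4, 4.4, 10.1.
Cumulative: 12.4, 29.6, 39.2, 54.4, 61.0, 80.7, 97.1, 101.5, 111.6.
The total first reaches 84 DD on day 7.

day 7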